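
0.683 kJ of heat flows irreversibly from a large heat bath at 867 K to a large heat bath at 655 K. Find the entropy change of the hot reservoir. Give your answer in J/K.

ΔS_hot = -0.788 J/K

The hot reservoir loses heat Q, so ΔS_hot = −Q/T_H = −683/867 = -0.788 J/K.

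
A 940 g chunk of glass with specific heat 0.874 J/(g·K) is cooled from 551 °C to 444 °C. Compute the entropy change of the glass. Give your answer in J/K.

ΔS = -114 J/K

In kelvin: T₁ = 824.15 K, T₂ = 717.15 K. ΔS = ∫dQ_rev/T = m c ln(T₂/T₁) = 940 × 0.874 × ln(717.15/824.15) = -114 J/K.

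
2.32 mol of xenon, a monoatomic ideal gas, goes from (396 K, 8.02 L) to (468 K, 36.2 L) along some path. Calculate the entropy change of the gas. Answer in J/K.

Entropy is a state function: ΔS = nC_V ln(T₂/T₁) + nR ln(V₂/V₁), with C_V = 3R/2 = 12.47 J mol⁻¹ K⁻¹ for a monoatomic ideal gas.
ΔS = 2.32 × [12.47 × ln(468/396) + 8.314 × ln(36.2/8.02)] = 33.9 J/K.

ΔS = 33.9 J/K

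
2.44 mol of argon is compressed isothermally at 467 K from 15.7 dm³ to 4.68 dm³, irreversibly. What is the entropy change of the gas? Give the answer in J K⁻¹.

Entropy is a state function, so ΔS_gas depends only on the end states.
For an isothermal ideal gas ΔS_gas = nR ln(V₂/V₁) = 2.44 × 8.314 × ln(4.68/15.7) = -24.6 J/K.

ΔS_gas = -24.6 J/K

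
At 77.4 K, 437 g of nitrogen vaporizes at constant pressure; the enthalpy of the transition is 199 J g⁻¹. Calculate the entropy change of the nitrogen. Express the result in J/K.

Heat absorbed by the substance: Q = mL = 437 × 199 = 86963 J.
At constant T, ΔS = Q_rev/T = 86963 / 77.4 = 1120 J/K.

ΔS = 1120 J/K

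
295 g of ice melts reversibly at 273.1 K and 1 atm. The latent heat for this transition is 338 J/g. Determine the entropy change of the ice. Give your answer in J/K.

Heat absorbed by the substance: Q = mL = 295 × 338 = 99710 J.
At constant T, ΔS = Q_rev/T = 99710 / 273.1 = 365 J/K.

ΔS = 365 J/K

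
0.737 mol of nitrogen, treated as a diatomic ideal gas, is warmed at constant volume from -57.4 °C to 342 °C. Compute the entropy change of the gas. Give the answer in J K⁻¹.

In kelvin: T₁ = 215.75 K, T₂ = 615.15 K. At constant volume, ΔS = nC_V ln(T₂/T₁) with C_V = 5R/2 = 20.79 J mol⁻¹ K⁻¹.
ΔS = 0.737 × 20.79 × ln(615.15/215.75) = 16 J/K.

ΔS = 16 J/K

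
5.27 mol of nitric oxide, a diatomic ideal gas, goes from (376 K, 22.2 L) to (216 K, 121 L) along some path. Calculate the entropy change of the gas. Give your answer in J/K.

Entropy is a state function: ΔS = nC_V ln(T₂/T₁) + nR ln(V₂/V₁), with C_V = 5R/2 = 20.79 J mol⁻¹ K⁻¹ for a diatomic ideal gas.
ΔS = 5.27 × [20.79 × ln(216/376) + 8.314 × ln(121/22.2)] = 13.6 J/K.

ΔS = 13.6 J/K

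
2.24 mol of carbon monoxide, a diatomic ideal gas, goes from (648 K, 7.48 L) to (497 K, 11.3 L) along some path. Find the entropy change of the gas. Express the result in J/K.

Entropy is a state function: ΔS = nC_V ln(T₂/T₁) + nR ln(V₂/V₁), with C_V = 5R/2 = 20.79 J mol⁻¹ K⁻¹ for a diatomic ideal gas.
ΔS = 2.24 × [20.79 × ln(497/648) + 8.314 × ln(11.3/7.48)] = -4.67 J/K.

ΔS = -4.67 J/K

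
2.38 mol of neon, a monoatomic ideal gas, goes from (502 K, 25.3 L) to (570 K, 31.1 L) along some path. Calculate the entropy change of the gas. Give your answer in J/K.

Entropy is a state function: ΔS = nC_V ln(T₂/T₁) + nR ln(V₂/V₁), with C_V = 3R/2 = 12.47 J mol⁻¹ K⁻¹ for a monoatomic ideal gas.
ΔS = 2.38 × [12.47 × ln(570/502) + 8.314 × ln(31.1/25.3)] = 7.85 J/K.

ΔS = 7.85 J/K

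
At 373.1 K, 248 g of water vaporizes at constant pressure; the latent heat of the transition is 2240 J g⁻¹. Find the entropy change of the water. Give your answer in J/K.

ΔS = 1490 J/K

Heat absorbed by the substance: Q = mL = 248 × 2240 = 555520 J.
At constant T, ΔS = Q_rev/T = 555520 / 373.1 = 1490 J/K.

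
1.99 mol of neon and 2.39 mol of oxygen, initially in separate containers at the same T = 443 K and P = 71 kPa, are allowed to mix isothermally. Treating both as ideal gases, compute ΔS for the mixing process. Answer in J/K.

Mole fractions: x_A = 1.99/4.38 = 0.454, x_B = 0.546.
ΔS_mix = −R(n_A ln x_A + n_B ln x_B) = −8.314 × (1.99 ln 0.454 + 2.39 ln 0.546) = 25.1 J/K.

ΔS_mix = 25.1 J/K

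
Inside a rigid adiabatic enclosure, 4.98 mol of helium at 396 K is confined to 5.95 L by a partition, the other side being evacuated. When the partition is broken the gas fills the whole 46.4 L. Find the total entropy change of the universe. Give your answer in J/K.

No heat is exchanged and no work is done, so the ideal-gas temperature stays constant.
Entropy is a state function; using a reversible isothermal path, ΔS_gas = nR ln(V₂/V₁) = 4.98 × 8.314 × ln(46.4/5.95) = 85 J/K.
The insulated surroundings exchange no heat, so ΔS_surr = 0 and ΔS_universe = ΔS_gas.

ΔS_universe = 85 J/K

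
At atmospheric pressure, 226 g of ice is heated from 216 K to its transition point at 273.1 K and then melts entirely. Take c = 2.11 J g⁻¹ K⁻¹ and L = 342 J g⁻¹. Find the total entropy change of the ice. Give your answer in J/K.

ΔS = 395 J/K

Warming step: ΔS₁ = m c ln(T_tr/T_i) = 226 × 2.11 × ln(273.1/216) = 111.9 J/K.
Phase change: ΔS₂ = +mL/T_tr = 226 × 342 / 273.1 = 283 J/K.
ΔS_total = (111.9) + (283) = 395 J/K.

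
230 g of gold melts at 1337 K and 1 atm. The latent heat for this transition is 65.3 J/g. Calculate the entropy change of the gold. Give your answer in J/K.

ΔS = 11.2 J/K

Heat absorbed by the substance: Q = mL = 230 × 65.3 = 15019 J.
At constant T, ΔS = Q_rev/T = 15019 / 1337 = 11.2 J/K.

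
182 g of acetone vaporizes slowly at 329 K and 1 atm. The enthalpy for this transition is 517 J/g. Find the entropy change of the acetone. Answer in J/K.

Heat absorbed by the substance: Q = mL = 182 × 517 = 94094 J.
At constant T, ΔS = Q_rev/T = 94094 / 329 = 286 J/K.

ΔS = 286 J/K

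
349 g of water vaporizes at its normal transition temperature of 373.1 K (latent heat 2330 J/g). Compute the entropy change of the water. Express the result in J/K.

ΔS = 2180 J/K

Heat absorbed by the substance: Q = mL = 349 × 2330 = 813170 J.
At constant T, ΔS = Q_rev/T = 813170 / 373.1 = 2180 J/K.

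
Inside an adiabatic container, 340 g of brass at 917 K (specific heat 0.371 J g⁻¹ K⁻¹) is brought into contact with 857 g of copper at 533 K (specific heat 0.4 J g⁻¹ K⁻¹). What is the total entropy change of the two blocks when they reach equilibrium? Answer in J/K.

ΔS_total = 14.6 J/K

Energy balance: T_f = (m₁c₁T₁ + m₂c₂T₂)/(m₁c₁ + m₂c₂) = 636.29 K.
ΔS₁ = m₁c₁ ln(T_f/T₁) = 126.14 × ln(636.29/917) = -46.1 J/K.
ΔS₂ = m₂c₂ ln(T_f/T₂) = 342.8 × ln(636.29/533) = 60.72 J/K.
ΔS_total = -46.1 + 60.72 = 14.6 J/K.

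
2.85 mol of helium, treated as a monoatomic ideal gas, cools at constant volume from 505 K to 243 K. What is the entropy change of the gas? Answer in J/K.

ΔS = -26 J/K

At constant volume, ΔS = nC_V ln(T₂/T₁) with C_V = 3R/2 = 12.47 J mol⁻¹ K⁻¹.
ΔS = 2.85 × 12.47 × ln(243/505) = -26 J/K.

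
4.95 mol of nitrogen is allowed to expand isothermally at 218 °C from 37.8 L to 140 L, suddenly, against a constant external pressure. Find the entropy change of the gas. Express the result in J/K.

ΔS_gas = 53.9 J/K

Entropy is a state function, so ΔS_gas depends only on the end states.
For an isothermal ideal gas ΔS_gas = nR ln(V₂/V₁) = 4.95 × 8.314 × ln(140/37.8) = 53.9 J/K.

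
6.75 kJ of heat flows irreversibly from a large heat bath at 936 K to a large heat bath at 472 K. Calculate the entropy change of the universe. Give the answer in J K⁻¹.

ΔS_hot = −Q/T_H = −6750/936 = -7.212 J/K and ΔS_cold = +Q/T_C = 6750/472 = 14.3 J/K.
ΔS_total = -7.212 + 14.3 = 7.09 J/K, positive as the second law requires.

ΔS_total = 7.09 J/K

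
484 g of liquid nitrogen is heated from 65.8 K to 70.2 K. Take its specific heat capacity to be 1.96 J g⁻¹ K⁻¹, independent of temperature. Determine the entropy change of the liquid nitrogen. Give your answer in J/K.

ΔS = ∫dQ_rev/T = m c ln(T₂/T₁) = 484 × 1.96 × ln(70.2/65.8) = 61.4 J/K.

ΔS = 61.4 J/K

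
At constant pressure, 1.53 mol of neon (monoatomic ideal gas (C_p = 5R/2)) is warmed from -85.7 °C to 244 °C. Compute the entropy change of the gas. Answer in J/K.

In kelvin: T₁ = 187.45 K, T₂ = 517.15 K. At constant pressure, ΔS = nC_p ln(T₂/T₁) with C_p = 5R/2 = 20.79 J mol⁻¹ K⁻¹.
ΔS = 1.53 × 20.79 × ln(517.15/187.45) = 32.3 J/K.

ΔS = 32.3 J/K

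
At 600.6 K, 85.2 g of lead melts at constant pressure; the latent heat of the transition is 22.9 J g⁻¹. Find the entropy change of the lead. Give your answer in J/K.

ΔS = 3.25 J/K

Heat absorbed by the substance: Q = mL = 85.2 × 22.9 = 1951.08 J.
At constant T, ΔS = Q_rev/T = 1951.08 / 600.6 = 3.25 J/K.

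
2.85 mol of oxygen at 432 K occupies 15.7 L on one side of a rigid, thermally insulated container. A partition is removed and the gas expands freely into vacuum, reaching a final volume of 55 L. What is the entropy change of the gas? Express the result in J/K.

For an ideal gas in free expansion Q = 0 and W = 0, so T is unchanged.
Entropy is a state function; using a reversible isothermal path, ΔS_gas = nR ln(V₂/V₁) = 2.85 × 8.314 × ln(55/15.7) = 29.7 J/K.

ΔS_gas = 29.7 J/K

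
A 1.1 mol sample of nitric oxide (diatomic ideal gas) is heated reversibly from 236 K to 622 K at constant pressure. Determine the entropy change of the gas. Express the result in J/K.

ΔS = 31 J/K

At constant pressure, ΔS = nC_p ln(T₂/T₁) with C_p = 7R/2 = 29.1 J mol⁻¹ K⁻¹.
ΔS = 1.1 × 29.1 × ln(622/236) = 31 J/K.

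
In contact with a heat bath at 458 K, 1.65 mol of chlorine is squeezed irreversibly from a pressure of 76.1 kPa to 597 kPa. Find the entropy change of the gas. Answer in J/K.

Entropy is a state function, so ΔS_gas depends only on the end states.
For an isothermal ideal gas ΔS_gas = nR ln(P₁/P₂) = 1.65 × 8.314 × ln(76.1/597) = -28.3 J/K.

ΔS_gas = -28.3 J/K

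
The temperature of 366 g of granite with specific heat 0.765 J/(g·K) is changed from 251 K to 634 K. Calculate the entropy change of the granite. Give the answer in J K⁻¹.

ΔS = ∫dQ_rev/T = m c ln(T₂/T₁) = 366 × 0.765 × ln(634/251) = 259 J/K.

ΔS = 259 J/K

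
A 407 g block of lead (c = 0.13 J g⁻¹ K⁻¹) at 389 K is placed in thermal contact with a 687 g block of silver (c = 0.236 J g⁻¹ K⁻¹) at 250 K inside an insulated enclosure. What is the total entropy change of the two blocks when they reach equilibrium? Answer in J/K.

Energy balance: T_f = (m₁c₁T₁ + m₂c₂T₂)/(m₁c₁ + m₂c₂) = 284.2 K.
ΔS₁ = m₁c₁ ln(T_f/T₁) = 52.91 × ln(284.2/389) = -16.61 J/K.
ΔS₂ = m₂c₂ ln(T_f/T₂) = 162.132 × ln(284.2/250) = 20.79 J/K.
ΔS_total = -16.61 + 20.79 = 4.18 J/K.

ΔS_total = 4.18 J/K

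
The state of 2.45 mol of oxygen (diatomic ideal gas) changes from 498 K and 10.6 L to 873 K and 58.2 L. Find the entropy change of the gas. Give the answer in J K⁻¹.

ΔS = 63.3 J/K

Entropy is a state function: ΔS = nC_V ln(T₂/T₁) + nR ln(V₂/V₁), with C_V = 5R/2 = 20.79 J mol⁻¹ K⁻¹ for a diatomic ideal gas.
ΔS = 2.45 × [20.79 × ln(873/498) + 8.314 × ln(58.2/10.6)] = 63.3 J/K.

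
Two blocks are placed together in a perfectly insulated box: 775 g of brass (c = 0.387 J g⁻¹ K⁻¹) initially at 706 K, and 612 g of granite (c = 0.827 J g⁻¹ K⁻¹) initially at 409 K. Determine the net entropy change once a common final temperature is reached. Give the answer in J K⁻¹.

ΔS_total = 29.1 J/K

Energy balance: T_f = (m₁c₁T₁ + m₂c₂T₂)/(m₁c₁ + m₂c₂) = 519.51 K.
ΔS₁ = m₁c₁ ln(T_f/T₁) = 299.925 × ln(519.51/706) = -91.99 J/K.
ΔS₂ = m₂c₂ ln(T_f/T₂) = 506.124 × ln(519.51/409) = 121.1 J/K.
ΔS_total = -91.99 + 121.1 = 29.1 J/K.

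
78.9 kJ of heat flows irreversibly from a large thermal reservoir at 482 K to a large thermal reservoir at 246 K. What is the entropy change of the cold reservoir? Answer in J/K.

The cold reservoir gains heat Q, so ΔS_cold = +Q/T_C = 78900/246 = 321 J/K.

ΔS_cold = 321 J/K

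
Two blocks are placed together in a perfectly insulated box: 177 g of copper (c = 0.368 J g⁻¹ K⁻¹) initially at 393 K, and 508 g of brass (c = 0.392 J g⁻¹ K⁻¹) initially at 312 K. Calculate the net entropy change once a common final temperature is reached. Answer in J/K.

ΔS_total = 1.36 J/K

Energy balance: T_f = (m₁c₁T₁ + m₂c₂T₂)/(m₁c₁ + m₂c₂) = 331.96 K.
ΔS₁ = m₁c₁ ln(T_f/T₁) = 65.136 × ln(331.96/393) = -10.99 J/K.
ΔS₂ = m₂c₂ ln(T_f/T₂) = 199.136 × ln(331.96/312) = 12.35 J/K.
ΔS_total = -10.99 + 12.35 = 1.36 J/K.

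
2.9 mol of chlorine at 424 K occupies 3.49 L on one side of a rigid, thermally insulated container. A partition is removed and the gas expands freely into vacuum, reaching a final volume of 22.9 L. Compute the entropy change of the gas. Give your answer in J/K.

ΔS_gas = 45.4 J/K

No heat is exchanged and no work is done, so the ideal-gas temperature stays constant.
Entropy is a state function; using a reversible isothermal path, ΔS_gas = nR ln(V₂/V₁) = 2.9 × 8.314 × ln(22.9/3.49) = 45.4 J/K.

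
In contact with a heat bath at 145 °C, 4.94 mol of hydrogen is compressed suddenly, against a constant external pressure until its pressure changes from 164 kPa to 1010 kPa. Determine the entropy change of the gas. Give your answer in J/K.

Entropy is a state function, so ΔS_gas depends only on the end states.
For an isothermal ideal gas ΔS_gas = nR ln(P₁/P₂) = 4.94 × 8.314 × ln(164/1010) = -74.7 J/K.

ΔS_gas = -74.7 J/K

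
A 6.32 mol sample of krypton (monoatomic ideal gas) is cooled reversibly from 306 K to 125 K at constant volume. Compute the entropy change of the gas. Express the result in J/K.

ΔS = -70.6 J/K

At constant volume, ΔS = nC_V ln(T₂/T₁) with C_V = 3R/2 = 12.47 J mol⁻¹ K⁻¹.
ΔS = 6.32 × 12.47 × ln(125/306) = -70.6 J/K.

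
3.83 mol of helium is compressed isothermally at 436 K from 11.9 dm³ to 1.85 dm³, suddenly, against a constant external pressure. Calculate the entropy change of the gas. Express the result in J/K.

ΔS_gas = -59.3 J/K

Entropy is a state function, so ΔS_gas depends only on the end states.
For an isothermal ideal gas ΔS_gas = nR ln(V₂/V₁) = 3.83 × 8.314 × ln(1.85/11.9) = -59.3 J/K.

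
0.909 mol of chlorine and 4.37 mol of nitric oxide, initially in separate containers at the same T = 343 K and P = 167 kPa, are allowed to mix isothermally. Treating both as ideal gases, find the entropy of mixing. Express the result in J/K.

Mole fractions: x_A = 0.909/5.28 = 0.172, x_B = 0.828.
ΔS_mix = −R(n_A ln x_A + n_B ln x_B) = −8.314 × (0.909 ln 0.172 + 4.37 ln 0.828) = 20.2 J/K.

ΔS_mix = 20.2 J/K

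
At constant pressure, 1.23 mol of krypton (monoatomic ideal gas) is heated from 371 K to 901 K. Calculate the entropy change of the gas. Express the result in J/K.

ΔS = 22.7 J/K

At constant pressure, ΔS = nC_p ln(T₂/T₁) with C_p = 5R/2 = 20.79 J mol⁻¹ K⁻¹.
ΔS = 1.23 × 20.79 × ln(901/371) = 22.7 J/K.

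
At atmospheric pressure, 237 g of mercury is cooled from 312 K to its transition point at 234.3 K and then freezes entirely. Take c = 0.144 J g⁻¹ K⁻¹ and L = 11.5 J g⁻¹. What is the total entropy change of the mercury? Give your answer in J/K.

Cooling step: ΔS₁ = m c ln(T_tr/T_i) = 237 × 0.144 × ln(234.3/312) = -9.774 J/K.
Phase change: ΔS₂ = −mL/T_tr = −237 × 11.5 / 234.3 = -11.63 J/K.
ΔS_total = (-9.774) + (-11.63) = -21.4 J/K.

ΔS = -21.4 J/K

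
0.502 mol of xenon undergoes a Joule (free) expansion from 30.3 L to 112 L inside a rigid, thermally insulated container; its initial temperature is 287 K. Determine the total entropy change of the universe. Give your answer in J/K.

No heat is exchanged and no work is done, so the ideal-gas temperature stays constant.
Entropy is a state function; using a reversible isothermal path, ΔS_gas = nR ln(V₂/V₁) = 0.502 × 8.314 × ln(112/30.3) = 5.46 J/K.
The insulated surroundings exchange no heat, so ΔS_surr = 0 and ΔS_universe = ΔS_gas.

ΔS_universe = 5.46 J/K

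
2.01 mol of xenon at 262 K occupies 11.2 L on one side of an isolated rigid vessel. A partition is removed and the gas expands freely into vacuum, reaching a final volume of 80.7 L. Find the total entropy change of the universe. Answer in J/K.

For an ideal gas in free expansion Q = 0 and W = 0, so T is unchanged.
Entropy is a state function; using a reversible isothermal path, ΔS_gas = nR ln(V₂/V₁) = 2.01 × 8.314 × ln(80.7/11.2) = 33 J/K.
The insulated surroundings exchange no heat, so ΔS_surr = 0 and ΔS_universe = ΔS_gas.

ΔS_universe = 33 J/K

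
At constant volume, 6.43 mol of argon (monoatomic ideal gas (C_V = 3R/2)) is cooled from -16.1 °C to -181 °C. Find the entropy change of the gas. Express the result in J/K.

In kelvin: T₁ = 257.05 K, T₂ = 92.15 K. At constant volume, ΔS = nC_V ln(T₂/T₁) with C_V = 3R/2 = 12.47 J mol⁻¹ K⁻¹.
ΔS = 6.43 × 12.47 × ln(92.15/257.05) = -82.3 J/K.

ΔS = -82.3 J/K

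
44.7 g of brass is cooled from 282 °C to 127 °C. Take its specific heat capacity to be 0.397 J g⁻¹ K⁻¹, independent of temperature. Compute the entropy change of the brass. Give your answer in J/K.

ΔS = -5.81 J/K

In kelvin: T₁ = 555.15 K, T₂ = 400.15 K. ΔS = ∫dQ_rev/T = m c ln(T₂/T₁) = 44.7 × 0.397 × ln(400.15/555.15) = -5.81 J/K.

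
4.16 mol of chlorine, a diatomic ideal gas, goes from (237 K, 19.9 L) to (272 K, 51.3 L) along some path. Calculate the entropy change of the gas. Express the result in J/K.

Entropy is a state function: ΔS = nC_V ln(T₂/T₁) + nR ln(V₂/V₁), with C_V = 5R/2 = 20.79 J mol⁻¹ K⁻¹ for a diatomic ideal gas.
ΔS = 4.16 × [20.79 × ln(272/237) + 8.314 × ln(51.3/19.9)] = 44.7 J/K.

ΔS = 44.7 J/K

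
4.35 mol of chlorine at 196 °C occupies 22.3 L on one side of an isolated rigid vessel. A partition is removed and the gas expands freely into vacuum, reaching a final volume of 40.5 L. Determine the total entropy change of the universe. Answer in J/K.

For an ideal gas in free expansion Q = 0 and W = 0, so T is unchanged.
Entropy is a state function; using a reversible isothermal path, ΔS_gas = nR ln(V₂/V₁) = 4.35 × 8.314 × ln(40.5/22.3) = 21.6 J/K.
The insulated surroundings exchange no heat, so ΔS_surr = 0 and ΔS_universe = ΔS_gas.

ΔS_universe = 21.6 J/K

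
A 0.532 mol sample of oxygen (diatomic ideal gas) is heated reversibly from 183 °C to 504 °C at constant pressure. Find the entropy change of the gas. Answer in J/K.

ΔS = 8.25 J/K

In kelvin: T₁ = 456.15 K, T₂ = 777.15 K. At constant pressure, ΔS = nC_p ln(T₂/T₁) with C_p = 7R/2 = 29.1 J mol⁻¹ K⁻¹.
ΔS = 0.532 × 29.1 × ln(777.15/456.15) = 8.25 J/K.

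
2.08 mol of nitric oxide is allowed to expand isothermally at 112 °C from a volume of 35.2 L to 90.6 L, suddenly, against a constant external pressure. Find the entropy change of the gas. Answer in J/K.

Entropy is a state function, so ΔS_gas depends only on the end states.
For an isothermal ideal gas ΔS_gas = nR ln(V₂/V₁) = 2.08 × 8.314 × ln(90.6/35.2) = 16.3 J/K.

ΔS_gas = 16.3 J/K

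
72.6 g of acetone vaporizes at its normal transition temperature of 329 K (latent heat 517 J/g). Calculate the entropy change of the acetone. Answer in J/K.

ΔS = 114 J/K

Heat absorbed by the substance: Q = mL = 72.6 × 517 = 37534.2 J.
At constant T, ΔS = Q_rev/T = 37534.2 / 329 = 114 J/K.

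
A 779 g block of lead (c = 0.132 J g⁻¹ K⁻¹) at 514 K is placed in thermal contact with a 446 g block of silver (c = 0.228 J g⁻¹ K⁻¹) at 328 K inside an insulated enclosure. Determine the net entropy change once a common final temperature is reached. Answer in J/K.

Energy balance: T_f = (m₁c₁T₁ + m₂c₂T₂)/(m₁c₁ + m₂c₂) = 421.52 K.
ΔS₁ = m₁c₁ ln(T_f/T₁) = 102.828 × ln(421.52/514) = -20.4 J/K.
ΔS₂ = m₂c₂ ln(T_f/T₂) = 101.688 × ln(421.52/328) = 25.51 J/K.
ΔS_total = -20.4 + 25.51 = 5.11 J/K.

ΔS_total = 5.11 J/K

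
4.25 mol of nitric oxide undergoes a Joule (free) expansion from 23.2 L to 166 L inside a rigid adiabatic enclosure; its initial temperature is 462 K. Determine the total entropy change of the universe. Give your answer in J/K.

ΔS_universe = 69.5 J/K

No heat is exchanged and no work is done, so the ideal-gas temperature stays constant.
Entropy is a state function; using a reversible isothermal path, ΔS_gas = nR ln(V₂/V₁) = 4.25 × 8.314 × ln(166/23.2) = 69.5 J/K.
The insulated surroundings exchange no heat, so ΔS_surr = 0 and ΔS_universe = ΔS_gas.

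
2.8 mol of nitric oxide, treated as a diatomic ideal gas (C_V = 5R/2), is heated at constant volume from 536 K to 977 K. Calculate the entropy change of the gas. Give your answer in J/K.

ΔS = 34.9 J/K

At constant volume, ΔS = nC_V ln(T₂/T₁) with C_V = 5R/2 = 20.79 J mol⁻¹ K⁻¹.
ΔS = 2.8 × 20.79 × ln(977/536) = 34.9 J/K.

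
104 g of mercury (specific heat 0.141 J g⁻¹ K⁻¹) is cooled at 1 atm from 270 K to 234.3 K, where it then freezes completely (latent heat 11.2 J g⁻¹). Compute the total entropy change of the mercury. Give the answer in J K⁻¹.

ΔS = -7.05 J/K

Cooling step: ΔS₁ = m c ln(T_tr/T_i) = 104 × 0.141 × ln(234.3/270) = -2.08 J/K.
Phase change: ΔS₂ = −mL/T_tr = −104 × 11.2 / 234.3 = -4.971 J/K.
ΔS_total = (-2.08) + (-4.971) = -7.05 J/K.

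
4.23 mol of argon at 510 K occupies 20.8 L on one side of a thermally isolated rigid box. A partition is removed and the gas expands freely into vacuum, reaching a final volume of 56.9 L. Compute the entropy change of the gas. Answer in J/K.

ΔS_gas = 35.4 J/K

For an ideal gas in free expansion Q = 0 and W = 0, so T is unchanged.
Entropy is a state function; using a reversible isothermal path, ΔS_gas = nR ln(V₂/V₁) = 4.23 × 8.314 × ln(56.9/20.8) = 35.4 J/K.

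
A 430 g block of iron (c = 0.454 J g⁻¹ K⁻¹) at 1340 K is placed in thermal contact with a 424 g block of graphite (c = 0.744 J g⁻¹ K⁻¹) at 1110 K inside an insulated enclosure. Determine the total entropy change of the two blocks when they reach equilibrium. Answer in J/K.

Energy balance: T_f = (m₁c₁T₁ + m₂c₂T₂)/(m₁c₁ + m₂c₂) = 1197.9 K.
ΔS₁ = m₁c₁ ln(T_f/T₁) = 195.22 × ln(1197.9/1340) = -21.88 J/K.
ΔS₂ = m₂c₂ ln(T_f/T₂) = 315.456 × ln(1197.9/1110) = 24.05 J/K.
ΔS_total = -21.88 + 24.05 = 2.17 J/K.

ΔS_total = 2.17 J/K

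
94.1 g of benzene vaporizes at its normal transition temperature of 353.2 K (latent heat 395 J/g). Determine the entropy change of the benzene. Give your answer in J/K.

Heat absorbed by the substance: Q = mL = 94.1 × 395 = 37169.5 J.
At constant T, ΔS = Q_rev/T = 37169.5 / 353.2 = 105 J/K.

ΔS = 105 J/K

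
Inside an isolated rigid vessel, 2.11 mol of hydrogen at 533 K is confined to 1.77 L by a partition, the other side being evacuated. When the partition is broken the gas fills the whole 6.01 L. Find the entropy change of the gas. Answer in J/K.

ΔS_gas = 21.4 J/K

No heat is exchanged and no work is done, so the ideal-gas temperature stays constant.
Entropy is a state function; using a reversible isothermal path, ΔS_gas = nR ln(V₂/V₁) = 2.11 × 8.314 × ln(6.01/1.77) = 21.4 J/K.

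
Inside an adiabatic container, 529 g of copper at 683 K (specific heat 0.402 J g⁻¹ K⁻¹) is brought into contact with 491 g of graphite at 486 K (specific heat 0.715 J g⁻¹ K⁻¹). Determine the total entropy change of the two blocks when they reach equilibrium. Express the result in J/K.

ΔS_total = 7.85 J/K

Energy balance: T_f = (m₁c₁T₁ + m₂c₂T₂)/(m₁c₁ + m₂c₂) = 560.32 K.
ΔS₁ = m₁c₁ ln(T_f/T₁) = 212.658 × ln(560.32/683) = -42.105 J/K.
ΔS₂ = m₂c₂ ln(T_f/T₂) = 351.065 × ln(560.32/486) = 49.954 J/K.
ΔS_total = -42.105 + 49.954 = 7.85 J/K.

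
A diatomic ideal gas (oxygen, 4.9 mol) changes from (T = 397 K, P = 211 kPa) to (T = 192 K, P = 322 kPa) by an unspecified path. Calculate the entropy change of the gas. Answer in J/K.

ΔS = nC_p ln(T₂/T₁) − nR ln(P₂/P₁), with C_p = 7R/2 = 29.1 J mol⁻¹ K⁻¹ for a diatomic ideal gas.
ΔS = 4.9 × [29.1 × ln(192/397) − 8.314 × ln(322/211)] = -121 J/K.

ΔS = -121 J/K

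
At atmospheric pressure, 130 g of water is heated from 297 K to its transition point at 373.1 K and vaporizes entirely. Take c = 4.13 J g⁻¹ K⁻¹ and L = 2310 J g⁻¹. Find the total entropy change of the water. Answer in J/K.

ΔS = 927 J/K

Warming step: ΔS₁ = m c ln(T_tr/T_i) = 130 × 4.13 × ln(373.1/297) = 122.5 J/K.
Phase change: ΔS₂ = +mL/T_tr = 130 × 2310 / 373.1 = 804.9 J/K.
ΔS_total = (122.5) + (804.9) = 927 J/K.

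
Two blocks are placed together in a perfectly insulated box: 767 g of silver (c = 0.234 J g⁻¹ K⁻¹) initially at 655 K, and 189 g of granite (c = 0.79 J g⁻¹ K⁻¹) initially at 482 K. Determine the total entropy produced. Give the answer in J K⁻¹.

ΔS_total = 3.78 J/K

Energy balance: T_f = (m₁c₁T₁ + m₂c₂T₂)/(m₁c₁ + m₂c₂) = 576.44 K.
ΔS₁ = m₁c₁ ln(T_f/T₁) = 179.478 × ln(576.44/655) = -22.93 J/K.
ΔS₂ = m₂c₂ ln(T_f/T₂) = 149.31 × ln(576.44/482) = 26.71 J/K.
ΔS_total = -22.93 + 26.71 = 3.78 J/K.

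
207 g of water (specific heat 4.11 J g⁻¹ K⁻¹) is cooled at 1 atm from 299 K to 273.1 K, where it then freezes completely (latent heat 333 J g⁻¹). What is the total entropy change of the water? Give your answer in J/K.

Cooling step: ΔS₁ = m c ln(T_tr/T_i) = 207 × 4.11 × ln(273.1/299) = -77.08 J/K.
Phase change: ΔS₂ = −mL/T_tr = −207 × 333 / 273.1 = -252.4 J/K.
ΔS_total = (-77.08) + (-252.4) = -329 J/K.

ΔS = -329 J/K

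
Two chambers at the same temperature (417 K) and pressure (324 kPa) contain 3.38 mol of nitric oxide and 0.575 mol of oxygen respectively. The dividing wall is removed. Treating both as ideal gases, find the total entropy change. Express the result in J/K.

Mole fractions: x_A = 3.38/3.96 = 0.855, x_B = 0.145.
ΔS_mix = −R(n_A ln x_A + n_B ln x_B) = −8.314 × (3.38 ln 0.855 + 0.575 ln 0.145) = 13.6 J/K.

ΔS_mix = 13.6 J/K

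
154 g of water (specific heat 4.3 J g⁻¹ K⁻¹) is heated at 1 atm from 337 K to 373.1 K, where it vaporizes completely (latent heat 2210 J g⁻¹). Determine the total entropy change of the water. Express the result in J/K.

ΔS = 980 J/K

Warming step: ΔS₁ = m c ln(T_tr/T_i) = 154 × 4.3 × ln(373.1/337) = 67.39 J/K.
Phase change: ΔS₂ = +mL/T_tr = 154 × 2210 / 373.1 = 912.2 J/K.
ΔS_total = (67.39) + (912.2) = 980 J/K.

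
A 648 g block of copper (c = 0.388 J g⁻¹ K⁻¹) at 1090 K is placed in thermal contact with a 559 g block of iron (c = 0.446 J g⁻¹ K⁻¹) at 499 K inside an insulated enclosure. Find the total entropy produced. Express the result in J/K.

Energy balance: T_f = (m₁c₁T₁ + m₂c₂T₂)/(m₁c₁ + m₂c₂) = 795.75 K.
ΔS₁ = m₁c₁ ln(T_f/T₁) = 251.424 × ln(795.75/1090) = -79.11 J/K.
ΔS₂ = m₂c₂ ln(T_f/T₂) = 249.314 × ln(795.75/499) = 116.3 J/K.
ΔS_total = -79.11 + 116.3 = 37.2 J/K.

ΔS_total = 37.2 J/K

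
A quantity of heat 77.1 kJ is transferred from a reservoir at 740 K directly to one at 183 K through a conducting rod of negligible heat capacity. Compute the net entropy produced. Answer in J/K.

ΔS_hot = −Q/T_H = −77100/740 = -104.2 J/K and ΔS_cold = +Q/T_C = 77100/183 = 421.3 J/K.
ΔS_total = -104.2 + 421.3 = 317 J/K, positive as the second law requires.

ΔS_total = 317 J/K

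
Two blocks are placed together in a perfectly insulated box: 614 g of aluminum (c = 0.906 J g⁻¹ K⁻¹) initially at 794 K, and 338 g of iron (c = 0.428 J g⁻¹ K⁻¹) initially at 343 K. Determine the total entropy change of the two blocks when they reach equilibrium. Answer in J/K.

ΔS_total = 34 J/K

Energy balance: T_f = (m₁c₁T₁ + m₂c₂T₂)/(m₁c₁ + m₂c₂) = 700.92 K.
ΔS₁ = m₁c₁ ln(T_f/T₁) = 556.284 × ln(700.92/794) = -69.36 J/K.
ΔS₂ = m₂c₂ ln(T_f/T₂) = 144.664 × ln(700.92/343) = 103.4 J/K.
ΔS_total = -69.36 + 103.4 = 34 J/K.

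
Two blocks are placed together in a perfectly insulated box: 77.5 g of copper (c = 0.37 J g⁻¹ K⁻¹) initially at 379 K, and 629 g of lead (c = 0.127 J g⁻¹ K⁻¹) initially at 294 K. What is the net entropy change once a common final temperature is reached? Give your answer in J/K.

Energy balance: T_f = (m₁c₁T₁ + m₂c₂T₂)/(m₁c₁ + m₂c₂) = 316.45 K.
ΔS₁ = m₁c₁ ln(T_f/T₁) = 28.675 × ln(316.45/379) = -5.172 J/K.
ΔS₂ = m₂c₂ ln(T_f/T₂) = 79.883 × ln(316.45/294) = 5.879 J/K.
ΔS_total = -5.172 + 5.879 = 0.707 J/K.

ΔS_total = 0.707 J/K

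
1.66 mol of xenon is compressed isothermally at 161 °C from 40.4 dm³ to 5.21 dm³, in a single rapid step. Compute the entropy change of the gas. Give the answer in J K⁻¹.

ΔS_gas = -28.3 J/K

Entropy is a state function, so ΔS_gas depends only on the end states.
For an isothermal ideal gas ΔS_gas = nR ln(V₂/V₁) = 1.66 × 8.314 × ln(5.21/40.4) = -28.3 J/K.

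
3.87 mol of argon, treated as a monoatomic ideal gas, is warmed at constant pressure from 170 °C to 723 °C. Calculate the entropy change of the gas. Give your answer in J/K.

ΔS = 65.2 J/K

In kelvin: T₁ = 443.15 K, T₂ = 996.15 K. At constant pressure, ΔS = nC_p ln(T₂/T₁) with C_p = 5R/2 = 20.79 J mol⁻¹ K⁻¹.
ΔS = 3.87 × 20.79 × ln(996.15/443.15) = 65.2 J/K.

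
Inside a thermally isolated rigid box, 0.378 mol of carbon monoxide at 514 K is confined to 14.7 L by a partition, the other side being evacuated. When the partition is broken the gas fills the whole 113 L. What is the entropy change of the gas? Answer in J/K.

ΔS_gas = 6.41 J/K

For an ideal gas in free expansion Q = 0 and W = 0, so T is unchanged.
Entropy is a state function; using a reversible isothermal path, ΔS_gas = nR ln(V₂/V₁) = 0.378 × 8.314 × ln(113/14.7) = 6.41 J/K.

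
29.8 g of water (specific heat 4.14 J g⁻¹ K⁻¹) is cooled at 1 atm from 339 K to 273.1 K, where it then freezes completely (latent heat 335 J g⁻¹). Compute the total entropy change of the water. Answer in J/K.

ΔS = -63.2 J/K

Cooling step: ΔS₁ = m c ln(T_tr/T_i) = 29.8 × 4.14 × ln(273.1/339) = -26.67 J/K.
Phase change: ΔS₂ = −mL/T_tr = −29.8 × 335 / 273.1 = -36.55 J/K.
ΔS_total = (-26.67) + (-36.55) = -63.2 J/K.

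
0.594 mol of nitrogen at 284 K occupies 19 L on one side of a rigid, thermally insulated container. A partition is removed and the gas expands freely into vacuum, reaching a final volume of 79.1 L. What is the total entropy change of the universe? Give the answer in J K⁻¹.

No heat is exchanged and no work is done, so the ideal-gas temperature stays constant.
Entropy is a state function; using a reversible isothermal path, ΔS_gas = nR ln(V₂/V₁) = 0.594 × 8.314 × ln(79.1/19) = 7.04 J/K.
The insulated surroundings exchange no heat, so ΔS_surr = 0 and ΔS_universe = ΔS_gas.

ΔS_universe = 7.04 J/K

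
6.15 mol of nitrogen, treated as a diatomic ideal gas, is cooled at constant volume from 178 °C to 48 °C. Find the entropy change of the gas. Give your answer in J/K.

ΔS = -43.4 J/K

In kelvin: T₁ = 451.15 K, T₂ = 321.15 K. At constant volume, ΔS = nC_V ln(T₂/T₁) with C_V = 5R/2 = 20.79 J mol⁻¹ K⁻¹.
ΔS = 6.15 × 20.79 × ln(321.15/451.15) = -43.4 J/K.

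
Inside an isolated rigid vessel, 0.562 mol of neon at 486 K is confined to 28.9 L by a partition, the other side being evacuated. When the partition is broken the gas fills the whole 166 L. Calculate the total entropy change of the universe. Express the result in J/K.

For an ideal gas in free expansion Q = 0 and W = 0, so T is unchanged.
Entropy is a state function; using a reversible isothermal path, ΔS_gas = nR ln(V₂/V₁) = 0.562 × 8.314 × ln(166/28.9) = 8.17 J/K.
The insulated surroundings exchange no heat, so ΔS_surr = 0 and ΔS_universe = ΔS_gas.

ΔS_universe = 8.17 J/K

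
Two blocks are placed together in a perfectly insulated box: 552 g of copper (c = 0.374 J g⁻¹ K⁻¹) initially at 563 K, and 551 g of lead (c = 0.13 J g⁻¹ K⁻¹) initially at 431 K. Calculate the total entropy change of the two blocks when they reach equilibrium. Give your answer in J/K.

Energy balance: T_f = (m₁c₁T₁ + m₂c₂T₂)/(m₁c₁ + m₂c₂) = 529 K.
ΔS₁ = m₁c₁ ln(T_f/T₁) = 206.448 × ln(529/563) = -12.861 J/K.
ΔS₂ = m₂c₂ ln(T_f/T₂) = 71.63 × ln(529/431) = 14.675 J/K.
ΔS_total = -12.861 + 14.675 = 1.81 J/K.

ΔS_total = 1.81 J/K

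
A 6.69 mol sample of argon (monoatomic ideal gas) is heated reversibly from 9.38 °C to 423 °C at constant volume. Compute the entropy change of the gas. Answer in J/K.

ΔS = 75.2 J/K

In kelvin: T₁ = 282.53 K, T₂ = 696.15 K. At constant volume, ΔS = nC_V ln(T₂/T₁) with C_V = 3R/2 = 12.47 J mol⁻¹ K⁻¹.
ΔS = 6.69 × 12.47 × ln(696.15/282.53) = 75.2 J/K.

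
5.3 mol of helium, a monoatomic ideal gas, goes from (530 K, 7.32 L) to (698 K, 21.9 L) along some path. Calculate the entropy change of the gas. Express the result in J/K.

Entropy is a state function: ΔS = nC_V ln(T₂/T₁) + nR ln(V₂/V₁), with C_V = 3R/2 = 12.47 J mol⁻¹ K⁻¹ for a monoatomic ideal gas.
ΔS = 5.3 × [12.47 × ln(698/530) + 8.314 × ln(21.9/7.32)] = 66.5 J/K.

ΔS = 66.5 J/K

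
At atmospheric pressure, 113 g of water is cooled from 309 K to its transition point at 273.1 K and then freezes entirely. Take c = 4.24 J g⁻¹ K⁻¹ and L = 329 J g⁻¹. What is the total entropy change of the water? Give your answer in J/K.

Cooling step: ΔS₁ = m c ln(T_tr/T_i) = 113 × 4.24 × ln(273.1/309) = -59.17 J/K.
Phase change: ΔS₂ = −mL/T_tr = −113 × 329 / 273.1 = -136.1 J/K.
ΔS_total = (-59.17) + (-136.1) = -195 J/K.

ΔS = -195 J/K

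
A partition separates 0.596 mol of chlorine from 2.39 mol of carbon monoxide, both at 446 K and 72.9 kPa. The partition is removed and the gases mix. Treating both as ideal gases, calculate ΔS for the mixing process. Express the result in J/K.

Mole fractions: x_A = 0.596/2.99 = 0.2, x_B = 0.8.
ΔS_mix = −R(n_A ln x_A + n_B ln x_B) = −8.314 × (0.596 ln 0.2 + 2.39 ln 0.8) = 12.4 J/K.

ΔS_mix = 12.4 J/K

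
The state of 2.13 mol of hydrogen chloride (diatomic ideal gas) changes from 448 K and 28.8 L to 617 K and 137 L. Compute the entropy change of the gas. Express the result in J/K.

Entropy is a state function: ΔS = nC_V ln(T₂/T₁) + nR ln(V₂/V₁), with C_V = 5R/2 = 20.79 J mol⁻¹ K⁻¹ for a diatomic ideal gas.
ΔS = 2.13 × [20.79 × ln(617/448) + 8.314 × ln(137/28.8)] = 41.8 J/K.

ΔS = 41.8 J/K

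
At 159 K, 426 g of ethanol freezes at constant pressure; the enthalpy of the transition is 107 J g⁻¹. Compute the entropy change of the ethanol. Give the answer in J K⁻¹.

ΔS = -287 J/K

Heat released by the substance: Q = −mL = −426 × 107 = −45582 J.
At constant T, ΔS = Q_rev/T = −45582 / 159 = -287 J/K.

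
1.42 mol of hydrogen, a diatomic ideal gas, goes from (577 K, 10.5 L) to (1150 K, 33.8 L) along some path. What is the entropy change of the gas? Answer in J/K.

ΔS = 34.2 J/K

Entropy is a state function: ΔS = nC_V ln(T₂/T₁) + nR ln(V₂/V₁), with C_V = 5R/2 = 20.79 J mol⁻¹ K⁻¹ for a diatomic ideal gas.
ΔS = 1.42 × [20.79 × ln(1150/577) + 8.314 × ln(33.8/10.5)] = 34.2 J/K.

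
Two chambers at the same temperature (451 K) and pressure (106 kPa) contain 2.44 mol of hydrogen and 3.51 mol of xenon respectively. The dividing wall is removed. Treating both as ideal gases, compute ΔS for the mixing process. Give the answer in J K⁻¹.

Mole fractions: x_A = 2.44/5.95 = 0.41, x_B = 0.59.
ΔS_mix = −R(n_A ln x_A + n_B ln x_B) = −8.314 × (2.44 ln 0.41 + 3.51 ln 0.59) = 33.5 J/K.

ΔS_mix = 33.5 J/K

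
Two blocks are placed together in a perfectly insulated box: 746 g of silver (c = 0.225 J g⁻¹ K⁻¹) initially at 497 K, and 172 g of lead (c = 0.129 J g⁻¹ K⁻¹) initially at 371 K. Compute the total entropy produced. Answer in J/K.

ΔS_total = 0.777 J/K

Energy balance: T_f = (m₁c₁T₁ + m₂c₂T₂)/(m₁c₁ + m₂c₂) = 482.29 K.
ΔS₁ = m₁c₁ ln(T_f/T₁) = 167.85 × ln(482.29/497) = -5.0434 J/K.
ΔS₂ = m₂c₂ ln(T_f/T₂) = 22.188 × ln(482.29/371) = 5.8208 J/K.
ΔS_total = -5.0434 + 5.8208 = 0.777 J/K.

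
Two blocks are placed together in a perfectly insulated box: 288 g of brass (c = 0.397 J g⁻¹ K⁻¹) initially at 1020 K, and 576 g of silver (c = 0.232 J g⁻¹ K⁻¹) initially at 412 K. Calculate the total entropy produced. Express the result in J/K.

Energy balance: T_f = (m₁c₁T₁ + m₂c₂T₂)/(m₁c₁ + m₂c₂) = 692.34 K.
ΔS₁ = m₁c₁ ln(T_f/T₁) = 114.336 × ln(692.34/1020) = -44.3 J/K.
ΔS₂ = m₂c₂ ln(T_f/T₂) = 133.632 × ln(692.34/412) = 69.36 J/K.
ΔS_total = -44.3 + 69.36 = 25.1 J/K.

ΔS_total = 25.1 J/K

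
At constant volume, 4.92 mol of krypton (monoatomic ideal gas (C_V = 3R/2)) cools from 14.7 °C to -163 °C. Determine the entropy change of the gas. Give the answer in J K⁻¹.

In kelvin: T₁ = 287.85 K, T₂ = 110.15 K. At constant volume, ΔS = nC_V ln(T₂/T₁) with C_V = 3R/2 = 12.47 J mol⁻¹ K⁻¹.
ΔS = 4.92 × 12.47 × ln(110.15/287.85) = -58.9 J/K.

ΔS = -58.9 J/K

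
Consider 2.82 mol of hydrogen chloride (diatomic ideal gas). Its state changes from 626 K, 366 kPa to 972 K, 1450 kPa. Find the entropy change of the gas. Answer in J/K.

ΔS = 3.83 J/K

ΔS = nC_p ln(T₂/T₁) − nR ln(P₂/P₁), with C_p = 7R/2 = 29.1 J mol⁻¹ K⁻¹ for a diatomic ideal gas.
ΔS = 2.82 × [29.1 × ln(972/626) − 8.314 × ln(1450/366)] = 3.83 J/K.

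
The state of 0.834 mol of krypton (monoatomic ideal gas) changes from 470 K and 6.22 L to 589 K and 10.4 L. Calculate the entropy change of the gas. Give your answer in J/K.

Entropy is a state function: ΔS = nC_V ln(T₂/T₁) + nR ln(V₂/V₁), with C_V = 3R/2 = 12.47 J mol⁻¹ K⁻¹ for a monoatomic ideal gas.
ΔS = 0.834 × [12.47 × ln(589/470) + 8.314 × ln(10.4/6.22)] = 5.91 J/K.

ΔS = 5.91 J/K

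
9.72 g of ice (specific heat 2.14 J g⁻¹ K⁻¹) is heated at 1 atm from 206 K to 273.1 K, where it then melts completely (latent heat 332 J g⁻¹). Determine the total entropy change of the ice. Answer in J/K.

ΔS = 17.7 J/K

Warming step: ΔS₁ = m c ln(T_tr/T_i) = 9.72 × 2.14 × ln(273.1/206) = 5.865 J/K.
Phase change: ΔS₂ = +mL/T_tr = 9.72 × 332 / 273.1 = 11.82 J/K.
ΔS_total = (5.865) + (11.82) = 17.7 J/K.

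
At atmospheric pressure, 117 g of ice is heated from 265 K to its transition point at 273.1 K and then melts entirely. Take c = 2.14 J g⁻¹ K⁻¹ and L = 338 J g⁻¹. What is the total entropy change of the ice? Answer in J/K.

Warming step: ΔS₁ = m c ln(T_tr/T_i) = 117 × 2.14 × ln(273.1/265) = 7.538 J/K.
Phase change: ΔS₂ = +mL/T_tr = 117 × 338 / 273.1 = 144.8 J/K.
ΔS_total = (7.538) + (144.8) = 152 J/K.

ΔS = 152 J/K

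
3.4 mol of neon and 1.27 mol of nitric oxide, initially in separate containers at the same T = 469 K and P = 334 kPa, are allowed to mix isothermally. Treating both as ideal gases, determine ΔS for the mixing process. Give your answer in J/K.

ΔS_mix = 22.7 J/K

Mole fractions: x_A = 3.4/4.67 = 0.728, x_B = 0.272.
ΔS_mix = −R(n_A ln x_A + n_B ln x_B) = −8.314 × (3.4 ln 0.728 + 1.27 ln 0.272) = 22.7 J/K.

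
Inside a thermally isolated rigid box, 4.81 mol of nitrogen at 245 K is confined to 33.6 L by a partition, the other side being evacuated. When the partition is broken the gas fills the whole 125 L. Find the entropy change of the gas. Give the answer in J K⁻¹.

ΔS_gas = 52.5 J/K

For an ideal gas in free expansion Q = 0 and W = 0, so T is unchanged.
Entropy is a state function; using a reversible isothermal path, ΔS_gas = nR ln(V₂/V₁) = 4.81 × 8.314 × ln(125/33.6) = 52.5 J/K.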